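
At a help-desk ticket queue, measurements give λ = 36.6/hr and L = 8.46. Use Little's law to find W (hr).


W = L/λ = 8.46/36.6 = 0.2311 hr

Final: 0.2311 hr


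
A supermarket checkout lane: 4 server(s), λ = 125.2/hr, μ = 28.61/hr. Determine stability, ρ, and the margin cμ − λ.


Total capacity cμ = 4·28.61 = 114.44/hr
ρ = λ/(cμ) = 125.2/114.44 = 1.0940
Stable ⇔ ρ < 1: NO
Spare capacity = cμ − λ = 114.44 − 125.2 = -10.76/hr

Final: ρ = 1.0940; unstable; margin = -10.76/hr


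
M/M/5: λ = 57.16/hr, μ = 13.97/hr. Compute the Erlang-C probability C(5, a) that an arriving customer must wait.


a = λ/μ = 4.0916; ρ = a/5 = 0.8183
P₀ = 0.011216 (from M/M/c formula)
C(c,a) = [a^c/(c!(1−ρ))]·P₀ = [1146.77725/(120·0.1817)]·0.011216
= 52.60204·0.011216 = 0.589980

Final: 0.589980


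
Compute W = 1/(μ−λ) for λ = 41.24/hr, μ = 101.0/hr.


W = 1/(μ−λ) = 1/(101.0 − 41.24) = 1/59.76 = 0.01673 hr

Final: 0.01673 hr


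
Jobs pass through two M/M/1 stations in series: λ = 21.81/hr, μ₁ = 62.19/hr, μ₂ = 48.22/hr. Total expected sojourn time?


Each node sees arrival rate λ = 21.81/hr (tandem ⇒ throughput preserved).
W₁ = 1/(μ₁−λ) = 1/(62.19−21.81) = 0.02476 hr
W₂ = 1/(μ₂−λ) = 1/(48.22−21.81) = 0.03786 hr
W_total = W₁ + W₂ = 0.02476 + 0.03786 = 0.06263 hr

Final: 0.06263 hr


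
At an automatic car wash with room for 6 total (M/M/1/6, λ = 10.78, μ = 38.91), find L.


ρ = 10.78/38.91 = 0.2770
L = ρ[1 − (K+1)ρ^K + Kρ^(K+1)] / [(1−ρ)(1−ρ^(K+1))]
Numerator: 0.2770·(1 − 7·0.0004522 + 6·0.0001253) = 0.276381
Denominator: (0.7230)·(0.999875) = 0.722860
L = 0.276381/0.722860 = 0.3823

Final: 0.3823


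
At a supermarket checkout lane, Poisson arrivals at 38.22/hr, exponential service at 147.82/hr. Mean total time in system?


W = 1/(μ−λ) = 1/(147.82 − 38.22) = 1/109.60 = 0.009124 hr

Final: 0.009124 hr


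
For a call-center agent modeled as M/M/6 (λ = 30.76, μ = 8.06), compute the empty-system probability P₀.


a = λ/μ = 30.76/8.06 = 3.8164; ρ = a/c = 0.6361
Σ_{k=0}^{5} a^k/k! (terms k=0..5) = 1.00000 + 3.81638 + 7.28237 + 9.26409 + 8.83881 + 6.74645 = 36.94809
Tail: a^6/(6!(1−ρ)) = 3089.63898/(720·0.3639) = 11.79095
P₀ = 1/(36.94809 + 11.79095) = 1/48.73904 = 0.020517

Final: 0.020517


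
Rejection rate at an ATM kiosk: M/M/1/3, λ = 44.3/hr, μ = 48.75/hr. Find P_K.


ρ = λ/μ = 44.3/48.75 = 0.9087
P_K = (1−ρ)ρ^K/(1−ρ^(K+1)) = (0.09128·0.750390)/(1 − 0.681893)
= 0.068497/0.318107 = 0.215328

Final: 0.215328


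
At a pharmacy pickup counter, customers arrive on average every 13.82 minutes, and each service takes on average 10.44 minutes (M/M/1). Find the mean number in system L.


λ = 60/13.82 = 4.3415 /hr
μ = 60/10.44 = 5.7471 /hr
ρ = λ/μ = 4.3415/5.7471 = 0.7554
L = ρ/(1−ρ) = 0.7554/0.2446 = 3.0888

Final: 3.0888


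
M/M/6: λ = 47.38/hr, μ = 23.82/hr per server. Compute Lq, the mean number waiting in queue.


a = λ/μ = 1.9891; ρ = a/6 = 0.3315
P₀ = 0.136625
Lq = P₀·a^c·ρ / (c!·(1−ρ)²) = 0.136625·61.93267·0.3315/(720·0.44687)
= 0.008718

Final: 0.008718


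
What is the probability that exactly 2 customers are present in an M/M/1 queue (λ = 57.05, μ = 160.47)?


ρ = 57.05/160.47 = 0.3555
P_n = (1−ρ)·ρ^n = (1 − 0.3555)·0.3555^2 = 0.6445·0.126393 = 0.081458

Final: 0.081458


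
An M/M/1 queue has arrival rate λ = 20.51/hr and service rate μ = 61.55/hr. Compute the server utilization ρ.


ρ = λ/μ = 20.51/61.55 = 0.3332

Final: 0.3332


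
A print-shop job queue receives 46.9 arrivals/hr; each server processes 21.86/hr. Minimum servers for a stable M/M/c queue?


Stability requires cμ > λ ⇔ c > λ/μ.
λ/μ = 46.9/21.86 = 2.1455
Minimum integer c = ⌊2.1455⌋ + 1 = 3
Check: 3·21.86 = 65.58 > 46.9, while 2·21.86 = 43.72 ≤ 46.9

Final: 3 servers


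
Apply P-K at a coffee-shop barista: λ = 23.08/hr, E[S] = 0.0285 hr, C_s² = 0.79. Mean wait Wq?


ρ = λ·E[S] = 23.08·0.0285 = 0.6578
E[S²] = E[S]²(1+C_s²) = 0.0285²·(1+0.79) = 0.001454
Wq = λ·E[S²]/(2(1−ρ)) = 23.08·0.001454/(2·0.3422) = 0.04903 hr

Final: 0.04903 hr


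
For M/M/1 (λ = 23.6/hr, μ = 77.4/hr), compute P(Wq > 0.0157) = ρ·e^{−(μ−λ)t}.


ρ = 23.6/77.4 = 0.3049
P(Wq > t) = ρ·e^{−(μ−λ)t} = 0.3049·e^{−0.8447}
= 0.3049·0.429703 = 0.131021

Final: 0.131021


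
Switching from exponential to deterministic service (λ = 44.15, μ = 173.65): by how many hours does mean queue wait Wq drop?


ρ = 44.15/173.65 = 0.2542
Wq(M/M/1) = ρ/(μ−λ) = 0.2542/129.50 = 0.001963 hr
Wq(M/D/1) = ρ/(2(μ−λ)) = 0.0009816 hr
Savings = 0.001963 − 0.0009816 = 0.0009816 hr

Final: 0.0009816 hr


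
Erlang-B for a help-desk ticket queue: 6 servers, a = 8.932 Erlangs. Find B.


B(c,a) = (a^c/c!) / Σ_{k=0}^{c} a^k/k!
a^6/6! = 705.277112
Σ terms (k=0..6): 1.00000 + 8.93200 + 39.89031 + 118.76676 + 265.20617 + 473.76429 + 705.27711 = 1612.836638
B = 705.277112/1612.836638 = 0.437290

Final: 0.437290


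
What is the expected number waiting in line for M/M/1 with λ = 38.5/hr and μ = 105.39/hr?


ρ = 38.5/105.39 = 0.3653
Lq = ρ²/(1−ρ) = 0.1335/0.6347 = 0.2103

Final: 0.2103


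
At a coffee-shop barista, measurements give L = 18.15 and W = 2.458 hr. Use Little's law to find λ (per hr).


λ = L/W = 18.15/2.458 = 7.3841 /hr

Final: 7.3841 /hr


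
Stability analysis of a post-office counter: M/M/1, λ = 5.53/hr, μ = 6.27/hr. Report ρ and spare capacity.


Total capacity cμ = 1·6.27 = 6.27/hr
ρ = λ/(cμ) = 5.53/6.27 = 0.8820
Stable ⇔ ρ < 1: YES
Spare capacity = cμ − λ = 6.27 − 5.53 = 0.74/hr

Final: ρ = 0.8820; stable; margin = 0.74/hr


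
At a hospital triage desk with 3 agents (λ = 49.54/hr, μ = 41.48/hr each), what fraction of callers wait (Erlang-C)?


a = λ/μ = 1.1943; ρ = a/3 = 0.3981
P₀ = 0.295927 (from M/M/c formula)
C(c,a) = [a^c/(c!(1−ρ))]·P₀ = [1.70354/(6·0.6019)]·0.295927
= 0.47171·0.295927 = 0.139593

Final: 0.139593


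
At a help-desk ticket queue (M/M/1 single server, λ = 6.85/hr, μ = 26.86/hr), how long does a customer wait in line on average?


ρ = 6.85/26.86 = 0.2550
Wq = ρ/(μ−λ) = 0.2550/(26.86 − 6.85) = 0.2550/20.01 = 0.01274 hr

Final: 0.01274 hr


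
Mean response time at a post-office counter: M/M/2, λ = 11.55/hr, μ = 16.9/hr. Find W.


a = 0.6834; ρ = 0.3417; P₀ = 0.490628
Lq = P₀·a^c·ρ/(c!(1−ρ)²) = 0.09035
Wq = Lq/λ = 0.09035/11.55 = 0.007823 hr
W = Wq + 1/μ = 0.007823 + 0.05917 = 0.06699 hr

Final: 0.06699 hr


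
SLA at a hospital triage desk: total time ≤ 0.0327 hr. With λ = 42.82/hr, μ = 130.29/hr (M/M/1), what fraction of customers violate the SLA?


W ~ Exponential(μ−λ) for M/M/1.
μ − λ = 130.29 − 42.82 = 87.4700
P(W > t) = e^{−(μ−λ)t} = e^{−2.8603} = 0.057253

Final: 0.057253


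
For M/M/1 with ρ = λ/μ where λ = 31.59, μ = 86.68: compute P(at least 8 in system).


ρ = 31.59/86.68 = 0.3644
P(N ≥ n) = ρ^n = 0.3644^8 = 0.0003112

Final: 0.0003112


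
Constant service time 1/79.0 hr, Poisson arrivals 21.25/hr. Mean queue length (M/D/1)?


ρ = 21.25/79.0 = 0.2690
M/D/1: Lq = ρ²/(2(1−ρ)) = 0.07235/(2·0.7310) = 0.04949

Final: 0.04949


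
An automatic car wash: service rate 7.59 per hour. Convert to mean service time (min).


Mean service time = 1/μ = 1/7.59 hour = 0.13175 hour
In minutes: 0.13175 × 60 = 7.9051 min

Final: 7.9051 min


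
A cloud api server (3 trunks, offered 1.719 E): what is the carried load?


B(3,1.719) = 0.167873 (Erlang-B)
Carried load = a(1 − B) = 1.719·(1 − 0.167873) = 1.719·0.832127 = 1.4304 E

Final: 1.4304 Erlangs


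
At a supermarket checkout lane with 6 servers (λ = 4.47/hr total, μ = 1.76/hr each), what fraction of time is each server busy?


ρ = λ/(cμ) = 4.47/(6·1.76) = 4.47/10.56 = 0.4233

Final: 0.4233


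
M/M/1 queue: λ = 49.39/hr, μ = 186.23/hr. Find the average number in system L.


ρ = λ/μ = 49.39/186.23 = 0.2652
L = ρ/(1−ρ) = 0.2652/(1 − 0.2652) = 0.2652/0.7348 = 0.3609

Final: 0.3609


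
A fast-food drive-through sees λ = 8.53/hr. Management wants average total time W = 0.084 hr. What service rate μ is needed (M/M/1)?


W = 1/(μ−λ) ⇒ μ − λ = 1/W = 1/0.084 = 11.9048
μ = λ + 1/W = 8.53 + 11.9048 = 20.4348 per hr

Final: 20.4348 /hr


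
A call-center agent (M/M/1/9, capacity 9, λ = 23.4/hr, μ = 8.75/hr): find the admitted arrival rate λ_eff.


ρ = 2.6743; P_K = (1−ρ)ρ^9/(1−ρ^10) = 0.626102
λ_eff = λ(1 − P_K) = 23.4·(1 − 0.626102) = 23.4·0.373898 = 8.7492 /hr

Final: 8.7492 /hr


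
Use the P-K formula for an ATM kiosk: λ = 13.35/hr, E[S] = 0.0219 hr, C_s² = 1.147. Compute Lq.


ρ = λ·E[S] = 13.35·0.0219 = 0.2924
Lq = ρ²(1+C_s²)/(2(1−ρ)) = 0.08548·(1+1.147)/(2·0.7076)
= 0.08548·2.1470/1.4153 = 0.12967

Final: 0.12967


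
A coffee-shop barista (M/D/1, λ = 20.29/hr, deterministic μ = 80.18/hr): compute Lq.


ρ = 20.29/80.18 = 0.2531
M/D/1: Lq = ρ²/(2(1−ρ)) = 0.06404/(2·0.7469) = 0.04287

Final: 0.04287


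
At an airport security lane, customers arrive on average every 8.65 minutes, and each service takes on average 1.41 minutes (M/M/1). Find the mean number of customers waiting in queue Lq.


λ = 60/8.65 = 6.9364 /hr
μ = 60/1.41 = 42.5532 /hr
ρ = λ/μ = 6.9364/42.5532 = 0.1630
Lq = ρ²/(1−ρ) = 0.02657/0.8370 = 0.03175

Final: 0.03175


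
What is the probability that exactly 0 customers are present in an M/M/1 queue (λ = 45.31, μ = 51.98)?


ρ = 45.31/51.98 = 0.8717
P_n = (1−ρ)·ρ^n = (1 − 0.8717)·0.8717^0 = 0.1283·1.000000 = 0.128319

Final: 0.128319


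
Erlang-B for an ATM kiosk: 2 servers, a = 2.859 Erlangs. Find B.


B(c,a) = (a^c/c!) / Σ_{k=0}^{c} a^k/k!
a^2/2! = 4.086940
Σ terms (k=0..2): 1.00000 + 2.85900 + 4.08694 = 7.945940
B = 4.086940/7.945940 = 0.514343

Final: 0.514343


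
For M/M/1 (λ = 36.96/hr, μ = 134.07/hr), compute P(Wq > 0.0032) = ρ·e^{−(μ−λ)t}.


ρ = 36.96/134.07 = 0.2757
P(Wq > t) = ρ·e^{−(μ−λ)t} = 0.2757·e^{−0.3108}
= 0.2757·0.732896 = 0.202042

Final: 0.202042


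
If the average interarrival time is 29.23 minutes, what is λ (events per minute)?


λ = 1/(interarrival time) in consistent units.
1 minute = 1 min, so λ = 1/29.23 = 0.03421 per minute

Final: 0.03421 /min


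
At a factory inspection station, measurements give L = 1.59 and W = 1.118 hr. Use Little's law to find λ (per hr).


λ = L/W = 1.59/1.118 = 1.4222 /hr

Final: 1.4222 /hr


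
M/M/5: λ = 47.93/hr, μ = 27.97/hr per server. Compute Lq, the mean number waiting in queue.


a = λ/μ = 1.7136; ρ = a/5 = 0.3427
P₀ = 0.179624
Lq = P₀·a^c·ρ / (c!·(1−ρ)²) = 0.179624·14.77661·0.3427/(120·0.43201)
= 0.01755

Final: 0.01755


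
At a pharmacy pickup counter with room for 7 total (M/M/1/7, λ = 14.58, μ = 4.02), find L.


ρ = 14.58/4.02 = 3.6269
L = ρ[1 − (K+1)ρ^K + Kρ^(K+1)] / [(1−ρ)(1−ρ^(K+1))]
Numerator: 3.6269·(1 − 8·8255.061180 + 7·29939.998013) = 520602.099773
Denominator: (-2.6269)·(-29938.998013) = 78645.726123
L = 520602.099773/78645.726123 = 6.6196

Final: 6.6196


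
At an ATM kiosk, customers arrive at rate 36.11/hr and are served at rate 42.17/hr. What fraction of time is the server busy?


ρ = λ/μ = 36.11/42.17 = 0.8563

Final: 0.8563


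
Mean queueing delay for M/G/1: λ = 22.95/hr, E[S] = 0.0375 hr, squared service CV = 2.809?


ρ = λ·E[S] = 22.95·0.0375 = 0.8606
E[S²] = E[S]²(1+C_s²) = 0.0375²·(1+2.809) = 0.005356
Wq = λ·E[S²]/(2(1−ρ)) = 22.95·0.005356/(2·0.1394) = 0.44100 hr

Final: 0.44100 hr


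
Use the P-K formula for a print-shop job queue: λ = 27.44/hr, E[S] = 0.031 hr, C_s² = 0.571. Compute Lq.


ρ = λ·E[S] = 27.44·0.031 = 0.8506
Lq = ρ²(1+C_s²)/(2(1−ρ)) = 0.7236·(1+0.571)/(2·0.1494)
= 0.7236·1.5710/0.2987 = 3.80543

Final: 3.80543


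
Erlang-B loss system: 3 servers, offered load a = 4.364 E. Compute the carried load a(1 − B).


B(3,4.364) = 0.482000 (Erlang-B)
Carried load = a(1 − B) = 4.364·(1 − 0.482000) = 4.364·0.518000 = 2.2606 E

Final: 2.2606 Erlangs


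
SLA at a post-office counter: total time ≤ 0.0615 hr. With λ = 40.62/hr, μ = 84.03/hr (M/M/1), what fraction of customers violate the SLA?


W ~ Exponential(μ−λ) for M/M/1.
μ − λ = 84.03 − 40.62 = 43.4100
P(W > t) = e^{−(μ−λ)t} = e^{−2.6697} = 0.069272

Final: 0.069272


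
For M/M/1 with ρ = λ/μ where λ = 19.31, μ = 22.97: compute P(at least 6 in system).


ρ = 19.31/22.97 = 0.8407
P(N ≥ n) = ρ^n = 0.8407^6 = 0.352962

Final: 0.352962


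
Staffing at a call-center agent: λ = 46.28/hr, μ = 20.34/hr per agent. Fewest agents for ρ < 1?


Stability requires cμ > λ ⇔ c > λ/μ.
λ/μ = 46.28/20.34 = 2.2753
Minimum integer c = ⌊2.2753⌋ + 1 = 3
Check: 3·20.34 = 61.02 > 46.28, while 2·20.34 = 40.68 ≤ 46.28

Final: 3 servers


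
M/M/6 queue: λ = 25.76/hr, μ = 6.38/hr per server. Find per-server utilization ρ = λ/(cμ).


ρ = λ/(cμ) = 25.76/(6·6.38) = 25.76/38.28 = 0.6729

Final: 0.6729


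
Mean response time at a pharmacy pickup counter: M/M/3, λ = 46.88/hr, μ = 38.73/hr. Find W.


a = 1.2104; ρ = 0.4035; P₀ = 0.290824
Lq = P₀·a^c·ρ/(c!(1−ρ)²) = 0.09747
Wq = Lq/λ = 0.09747/46.88 = 0.002079 hr
W = Wq + 1/μ = 0.002079 + 0.02582 = 0.02790 hr

Final: 0.02790 hr


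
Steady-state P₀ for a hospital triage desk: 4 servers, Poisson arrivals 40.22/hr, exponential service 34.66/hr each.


a = λ/μ = 40.22/34.66 = 1.1604; ρ = a/c = 0.2901
Σ_{k=0}^{3} a^k/k! (terms k=0..3) = 1.00000 + 1.16042 + 0.67328 + 0.26043 = 3.09413
Tail: a^4/(4!(1−ρ)) = 1.81323/(24·0.7099) = 0.10643
P₀ = 1/(3.09413 + 0.10643) = 1/3.20055 = 0.312446

Final: 0.312446


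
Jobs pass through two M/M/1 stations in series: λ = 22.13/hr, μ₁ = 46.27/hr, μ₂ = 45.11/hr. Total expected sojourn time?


Each node sees arrival rate λ = 22.13/hr (tandem ⇒ throughput preserved).
W₁ = 1/(μ₁−λ) = 1/(46.27−22.13) = 0.04143 hr
W₂ = 1/(μ₂−λ) = 1/(45.11−22.13) = 0.04352 hr
W_total = W₁ + W₂ = 0.04143 + 0.04352 = 0.08494 hr

Final: 0.08494 hr


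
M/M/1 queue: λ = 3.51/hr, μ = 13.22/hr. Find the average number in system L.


ρ = λ/μ = 3.51/13.22 = 0.2655
L = ρ/(1−ρ) = 0.2655/(1 − 0.2655) = 0.2655/0.7345 = 0.3615

Final: 0.3615


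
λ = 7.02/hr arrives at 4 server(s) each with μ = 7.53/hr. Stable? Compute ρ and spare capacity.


Total capacity cμ = 4·7.53 = 30.12/hr
ρ = λ/(cμ) = 7.02/30.12 = 0.2331
Stable ⇔ ρ < 1: YES
Spare capacity = cμ − λ = 30.12 − 7.02 = 23.10/hr

Final: ρ = 0.2331; stable; margin = 23.10/hr


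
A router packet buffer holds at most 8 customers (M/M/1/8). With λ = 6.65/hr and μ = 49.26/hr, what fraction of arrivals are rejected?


ρ = λ/μ = 6.65/49.26 = 0.1350
P_K = (1−ρ)ρ^K/(1−ρ^(K+1)) = (0.8650·0.0000001103)/(1 − 0.00000001489)
= 0.00000009542/1.000000 = 0.00000009542

Final: 0.00000009542


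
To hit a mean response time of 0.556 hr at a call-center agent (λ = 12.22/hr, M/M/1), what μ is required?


W = 1/(μ−λ) ⇒ μ − λ = 1/W = 1/0.556 = 1.7986
μ = λ + 1/W = 12.22 + 1.7986 = 14.0186 per hr

Final: 14.0186 /hr


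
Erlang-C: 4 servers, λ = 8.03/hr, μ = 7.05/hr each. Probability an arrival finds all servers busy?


a = λ/μ = 1.1390; ρ = a/4 = 0.2848
P₀ = 0.319285 (from M/M/c formula)
C(c,a) = [a^c/(c!(1−ρ))]·P₀ = [1.68308/(24·0.7152)]·0.319285
= 0.09805·0.319285 = 0.031305

Final: 0.031305


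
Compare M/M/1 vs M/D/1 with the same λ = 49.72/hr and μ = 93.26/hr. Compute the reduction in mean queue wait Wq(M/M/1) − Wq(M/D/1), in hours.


ρ = 49.72/93.26 = 0.5331
Wq(M/M/1) = ρ/(μ−λ) = 0.5331/43.54 = 0.01224 hr
Wq(M/D/1) = ρ/(2(μ−λ)) = 0.006122 hr
Savings = 0.01224 − 0.006122 = 0.006122 hr

Final: 0.006122 hr


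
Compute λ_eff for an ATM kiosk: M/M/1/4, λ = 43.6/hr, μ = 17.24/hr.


ρ = 2.5290; P_K = (1−ρ)ρ^4/(1−ρ^5) = 0.610488
λ_eff = λ(1 − P_K) = 43.6·(1 − 0.610488) = 43.6·0.389512 = 16.9827 /hr

Final: 16.9827 /hr


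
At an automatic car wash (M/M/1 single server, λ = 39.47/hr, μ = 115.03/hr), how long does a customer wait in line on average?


ρ = 39.47/115.03 = 0.3431
Wq = ρ/(μ−λ) = 0.3431/(115.03 − 39.47) = 0.3431/75.56 = 0.004541 hr

Final: 0.004541 hr


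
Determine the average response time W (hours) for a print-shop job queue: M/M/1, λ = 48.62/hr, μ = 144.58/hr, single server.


W = 1/(μ−λ) = 1/(144.58 − 48.62) = 1/95.96 = 0.01042 hr

Final: 0.01042 hr


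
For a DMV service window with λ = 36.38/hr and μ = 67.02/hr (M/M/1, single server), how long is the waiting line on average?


ρ = 36.38/67.02 = 0.5428
Lq = ρ²/(1−ρ) = 0.2947/0.4572 = 0.6445

Final: 0.6445


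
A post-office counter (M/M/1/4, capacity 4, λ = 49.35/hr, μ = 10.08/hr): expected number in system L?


ρ = 49.35/10.08 = 4.8958
L = ρ[1 − (K+1)ρ^K + Kρ^(K+1)] / [(1−ρ)(1−ρ^(K+1))]
Numerator: 4.8958·(1 − 5·574.521783 + 4·2812.762896) = 41024.354729
Denominator: (-3.8958)·(-2811.762896) = 10954.159615
L = 41024.354729/10954.159615 = 3.7451

Final: 3.7451


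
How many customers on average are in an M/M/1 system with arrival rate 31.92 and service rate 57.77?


ρ = λ/μ = 31.92/57.77 = 0.5525
L = ρ/(1−ρ) = 0.5525/(1 − 0.5525) = 0.5525/0.4475 = 1.2348

Final: 1.2348


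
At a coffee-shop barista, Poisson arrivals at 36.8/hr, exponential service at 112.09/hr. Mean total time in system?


W = 1/(μ−λ) = 1/(112.09 − 36.8) = 1/75.29 = 0.01328 hr

Final: 0.01328 hr


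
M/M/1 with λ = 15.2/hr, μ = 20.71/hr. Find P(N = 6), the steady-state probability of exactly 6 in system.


ρ = 15.2/20.71 = 0.7339
P_n = (1−ρ)·ρ^n = (1 − 0.7339)·0.7339^6 = 0.2661·0.156308 = 0.041587

Final: 0.041587


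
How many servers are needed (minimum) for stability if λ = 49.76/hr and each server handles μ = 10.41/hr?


Stability requires cμ > λ ⇔ c > λ/μ.
λ/μ = 49.76/10.41 = 4.7800
Minimum integer c = ⌊4.7800⌋ + 1 = 5
Check: 5·10.41 = 52.05 > 49.76, while 4·10.41 = 41.64 ≤ 49.76

Final: 5 servers


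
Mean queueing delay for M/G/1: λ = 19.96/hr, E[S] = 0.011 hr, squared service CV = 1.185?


ρ = λ·E[S] = 19.96·0.011 = 0.2196
E[S²] = E[S]²(1+C_s²) = 0.011²·(1+1.185) = 0.0002644
Wq = λ·E[S²]/(2(1−ρ)) = 19.96·0.0002644/(2·0.7804) = 0.003381 hr

Final: 0.003381 hr


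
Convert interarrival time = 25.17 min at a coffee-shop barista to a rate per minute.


λ = 1/(interarrival time) in consistent units.
1 minute = 1 min, so λ = 1/25.17 = 0.03973 per minute

Final: 0.03973 /min


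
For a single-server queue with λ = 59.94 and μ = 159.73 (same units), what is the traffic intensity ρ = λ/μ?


ρ = λ/μ = 59.94/159.73 = 0.3753

Final: 0.3753


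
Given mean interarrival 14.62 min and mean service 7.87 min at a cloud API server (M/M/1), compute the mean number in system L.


λ = 60/14.62 = 4.1040 /hr
μ = 60/7.87 = 7.6239 /hr
ρ = λ/μ = 4.1040/7.6239 = 0.5383
L = ρ/(1−ρ) = 0.5383/0.4617 = 1.1659

Final: 1.1659


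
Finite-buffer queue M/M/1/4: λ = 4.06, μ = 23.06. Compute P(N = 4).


ρ = λ/μ = 4.06/23.06 = 0.1761
P_K = (1−ρ)ρ^K/(1−ρ^(K+1)) = (0.8239·0.0009609)/(1 − 0.0001692)
= 0.0007917/0.999831 = 0.0007918

Final: 0.0007918


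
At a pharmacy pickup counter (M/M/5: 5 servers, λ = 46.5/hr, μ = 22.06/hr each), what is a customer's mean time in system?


a = 2.1079; ρ = 0.4216; P₀ = 0.120300
Lq = P₀·a^c·ρ/(c!(1−ρ)²) = 0.05257
Wq = Lq/λ = 0.05257/46.5 = 0.001130 hr
W = Wq + 1/μ = 0.001130 + 0.04533 = 0.04646 hr

Final: 0.04646 hr


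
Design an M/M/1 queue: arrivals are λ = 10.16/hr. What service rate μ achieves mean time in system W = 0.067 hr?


W = 1/(μ−λ) ⇒ μ − λ = 1/W = 1/0.067 = 14.9254
μ = λ + 1/W = 10.16 + 14.9254 = 25.0854 per hr

Final: 25.0854 /hr


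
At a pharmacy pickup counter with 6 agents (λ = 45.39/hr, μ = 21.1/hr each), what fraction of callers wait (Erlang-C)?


a = λ/μ = 2.1512; ρ = a/6 = 0.3585
P₀ = 0.116079 (from M/M/c formula)
C(c,a) = [a^c/(c!(1−ρ))]·P₀ = [99.09834/(720·0.6415)]·0.116079
= 0.21456·0.116079 = 0.024906

Final: 0.024906


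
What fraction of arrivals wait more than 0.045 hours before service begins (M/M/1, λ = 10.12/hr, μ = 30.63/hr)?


ρ = 10.12/30.63 = 0.3304
P(Wq > t) = ρ·e^{−(μ−λ)t} = 0.3304·e^{−0.9229}
= 0.3304·0.397345 = 0.131281

Final: 0.131281


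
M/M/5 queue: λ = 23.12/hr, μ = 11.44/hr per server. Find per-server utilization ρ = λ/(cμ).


ρ = λ/(cμ) = 23.12/(5·11.44) = 23.12/57.20 = 0.4042

Final: 0.4042


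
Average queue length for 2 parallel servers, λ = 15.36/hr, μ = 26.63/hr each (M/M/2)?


a = λ/μ = 0.5768; ρ = a/2 = 0.2884
P₀ = 0.552317
Lq = P₀·a^c·ρ / (c!·(1−ρ)²) = 0.552317·0.33269·0.2884/(2·0.50638)
= 0.05233

Final: 0.05233


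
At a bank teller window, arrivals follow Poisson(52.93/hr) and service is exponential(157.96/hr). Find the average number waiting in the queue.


ρ = 52.93/157.96 = 0.3351
Lq = ρ²/(1−ρ) = 0.1123/0.6649 = 0.1689

Final: 0.1689


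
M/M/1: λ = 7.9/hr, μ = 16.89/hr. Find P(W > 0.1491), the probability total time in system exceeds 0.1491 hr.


W ~ Exponential(μ−λ) for M/M/1.
μ − λ = 16.89 − 7.9 = 8.9900
P(W > t) = e^{−(μ−λ)t} = e^{−1.3404} = 0.261739

Final: 0.261739


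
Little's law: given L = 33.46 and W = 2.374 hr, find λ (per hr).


λ = L/W = 33.46/2.374 = 14.0944 /hr

Final: 14.0944 /hr


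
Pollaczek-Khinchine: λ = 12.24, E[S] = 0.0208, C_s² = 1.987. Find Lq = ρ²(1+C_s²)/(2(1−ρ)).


ρ = λ·E[S] = 12.24·0.0208 = 0.2546
Lq = ρ²(1+C_s²)/(2(1−ρ)) = 0.06482·(1+1.987)/(2·0.7454)
= 0.06482·2.9870/1.4908 = 0.12987

Final: 0.12987


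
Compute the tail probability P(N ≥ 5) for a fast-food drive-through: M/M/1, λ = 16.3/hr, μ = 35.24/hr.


ρ = 16.3/35.24 = 0.4625
P(N ≥ n) = ρ^n = 0.4625^5 = 0.021172

Final: 0.021172


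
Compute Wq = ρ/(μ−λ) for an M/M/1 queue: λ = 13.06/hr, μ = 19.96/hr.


ρ = 13.06/19.96 = 0.6543
Wq = ρ/(μ−λ) = 0.6543/(19.96 − 13.06) = 0.6543/6.90 = 0.09483 hr

Final: 0.09483 hr


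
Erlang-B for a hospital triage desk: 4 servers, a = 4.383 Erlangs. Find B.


B(c,a) = (a^c/c!) / Σ_{k=0}^{c} a^k/k!
a^4/4! = 15.377107
Σ terms (k=0..4): 1.00000 + 4.38300 + 9.60534 + 14.03341 + 15.37711 = 44.398860
B = 15.377107/44.398860 = 0.346340

Final: 0.346340


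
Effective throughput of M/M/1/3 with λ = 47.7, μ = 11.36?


ρ = 4.1989; P_K = (1−ρ)ρ^3/(1−ρ^4) = 0.764304
λ_eff = λ(1 − P_K) = 47.7·(1 − 0.764304) = 47.7·0.235696 = 11.2427 /hr

Final: 11.2427 /hr


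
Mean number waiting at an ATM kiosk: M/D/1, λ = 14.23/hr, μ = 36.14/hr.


ρ = 14.23/36.14 = 0.3937
M/D/1: Lq = ρ²/(2(1−ρ)) = 0.1550/(2·0.6063) = 0.12786

Final: 0.12786


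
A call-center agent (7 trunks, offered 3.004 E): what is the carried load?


B(7,3.004) = 0.021983 (Erlang-B)
Carried load = a(1 − B) = 3.004·(1 − 0.021983) = 3.004·0.978017 = 2.9380 E

Final: 2.9380 Erlangs


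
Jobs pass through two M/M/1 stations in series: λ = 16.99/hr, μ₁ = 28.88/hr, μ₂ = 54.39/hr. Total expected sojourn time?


Each node sees arrival rate λ = 16.99/hr (tandem ⇒ throughput preserved).
W₁ = 1/(μ₁−λ) = 1/(28.88−16.99) = 0.08410 hr
W₂ = 1/(μ₂−λ) = 1/(54.39−16.99) = 0.02674 hr
W_total = W₁ + W₂ = 0.08410 + 0.02674 = 0.11084 hr

Final: 0.11084 hr


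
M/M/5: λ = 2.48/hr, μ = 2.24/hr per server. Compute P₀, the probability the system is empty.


a = λ/μ = 2.48/2.24 = 1.1071; ρ = a/c = 0.2214
Σ_{k=0}^{4} a^k/k! (terms k=0..4) = 1.00000 + 1.10714 + 0.61288 + 0.22618 + 0.06260 = 3.00881
Tail: a^5/(5!(1−ρ)) = 1.66348/(120·0.7786) = 0.01780
P₀ = 1/(3.00881 + 0.01780) = 1/3.02662 = 0.330402

Final: 0.330402


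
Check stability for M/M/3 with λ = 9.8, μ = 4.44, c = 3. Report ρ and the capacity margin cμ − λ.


Total capacity cμ = 3·4.44 = 13.32/hr
ρ = λ/(cμ) = 9.8/13.32 = 0.7357
Stable ⇔ ρ < 1: YES
Spare capacity = cμ − λ = 13.32 − 9.8 = 3.52/hr

Final: ρ = 0.7357; stable; margin = 3.52/hr


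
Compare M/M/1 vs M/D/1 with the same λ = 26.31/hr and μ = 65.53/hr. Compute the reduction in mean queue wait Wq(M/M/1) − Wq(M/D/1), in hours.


ρ = 26.31/65.53 = 0.4015
Wq(M/M/1) = ρ/(μ−λ) = 0.4015/39.22 = 0.01024 hr
Wq(M/D/1) = ρ/(2(μ−λ)) = 0.005119 hr
Savings = 0.01024 − 0.005119 = 0.005119 hr

Final: 0.005119 hr


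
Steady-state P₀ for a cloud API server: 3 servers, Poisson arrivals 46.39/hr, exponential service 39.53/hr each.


a = λ/μ = 46.39/39.53 = 1.1735; ρ = a/c = 0.3912
Σ_{k=0}^{2} a^k/k! (terms k=0..2) = 1.00000 + 1.17354 + 0.68860 = 2.86214
Tail: a^3/(3!(1−ρ)) = 1.61619/(6·0.6088) = 0.44244
P₀ = 1/(2.86214 + 0.44244) = 1/3.30457 = 0.302611

Final: 0.302611


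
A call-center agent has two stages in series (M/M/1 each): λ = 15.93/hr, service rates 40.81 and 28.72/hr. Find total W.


Each node sees arrival rate λ = 15.93/hr (tandem ⇒ throughput preserved).
W₁ = 1/(μ₁−λ) = 1/(40.81−15.93) = 0.04019 hr
W₂ = 1/(μ₂−λ) = 1/(28.72−15.93) = 0.07819 hr
W_total = W₁ + W₂ = 0.04019 + 0.07819 = 0.11838 hr

Final: 0.11838 hr


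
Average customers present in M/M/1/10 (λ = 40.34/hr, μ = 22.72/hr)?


ρ = 40.34/22.72 = 1.7755
L = ρ[1 − (K+1)ρ^K + Kρ^(K+1)] / [(1−ρ)(1−ρ^(K+1))]
Numerator: 1.7755·(1 − 11·311.369213 + 10·552.844808) = 3736.397936
Denominator: (-0.7755)·(-551.844808) = 427.971193
L = 3736.397936/427.971193 = 8.7305

Final: 8.7305


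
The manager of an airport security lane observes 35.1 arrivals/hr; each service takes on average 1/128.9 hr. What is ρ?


ρ = λ/μ = 35.1/128.9 = 0.2723

Final: 0.2723


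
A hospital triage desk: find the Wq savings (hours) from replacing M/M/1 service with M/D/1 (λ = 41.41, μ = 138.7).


ρ = 41.41/138.7 = 0.2986
Wq(M/M/1) = ρ/(μ−λ) = 0.2986/97.29 = 0.003069 hr
Wq(M/D/1) = ρ/(2(μ−λ)) = 0.001534 hr
Savings = 0.003069 − 0.001534 = 0.001534 hr

Final: 0.001534 hr


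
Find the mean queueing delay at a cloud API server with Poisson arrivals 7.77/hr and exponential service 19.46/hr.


ρ = 7.77/19.46 = 0.3993
Wq = ρ/(μ−λ) = 0.3993/(19.46 − 7.77) = 0.3993/11.69 = 0.03416 hr

Final: 0.03416 hr


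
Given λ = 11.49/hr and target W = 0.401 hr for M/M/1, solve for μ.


W = 1/(μ−λ) ⇒ μ − λ = 1/W = 1/0.401 = 2.4938
μ = λ + 1/W = 11.49 + 2.4938 = 13.9838 per hr

Final: 13.9838 /hr


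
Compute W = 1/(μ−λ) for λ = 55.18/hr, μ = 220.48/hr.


W = 1/(μ−λ) = 1/(220.48 − 55.18) = 1/165.30 = 0.006050 hr

Final: 0.006050 hr


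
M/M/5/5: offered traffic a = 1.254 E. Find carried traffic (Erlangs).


B(5,1.254) = 0.007388 (Erlang-B)
Carried load = a(1 − B) = 1.254·(1 − 0.007388) = 1.254·0.992612 = 1.2447 E

Final: 1.2447 Erlangs


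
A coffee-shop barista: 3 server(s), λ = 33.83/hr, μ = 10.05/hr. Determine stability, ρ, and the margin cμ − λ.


Total capacity cμ = 3·10.05 = 30.15/hr
ρ = λ/(cμ) = 33.83/30.15 = 1.1221
Stable ⇔ ρ < 1: NO
Spare capacity = cμ − λ = 30.15 − 33.83 = -3.68/hr

Final: ρ = 1.1221; unstable; margin = -3.68/hr


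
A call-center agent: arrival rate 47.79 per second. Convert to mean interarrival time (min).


Mean interarrival time = 1/λ = 1/47.79 second = 0.02092 second
In minutes: 0.02092 × 0.0166667 = 0.0003487 min

Final: 0.0003487 min


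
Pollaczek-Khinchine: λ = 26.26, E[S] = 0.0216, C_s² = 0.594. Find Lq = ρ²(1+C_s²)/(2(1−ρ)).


ρ = λ·E[S] = 26.26·0.0216 = 0.5672
Lq = ρ²(1+C_s²)/(2(1−ρ)) = 0.3217·(1+0.594)/(2·0.4328)
= 0.3217·1.5940/0.8656 = 0.59249

Final: 0.59249


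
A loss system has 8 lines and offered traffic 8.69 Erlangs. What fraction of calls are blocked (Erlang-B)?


B(c,a) = (a^c/c!) / Σ_{k=0}^{c} a^k/k!
a^8/8! = 806.561872
Σ terms (k=0..8): 1.00000 + 8.69000 + 37.75805 + 109.37248 + 237.61172 + 412.96918 + 598.11702 + 742.51956 + 806.56187 = 2954.599887
B = 806.561872/2954.599887 = 0.272985

Final: 0.272985


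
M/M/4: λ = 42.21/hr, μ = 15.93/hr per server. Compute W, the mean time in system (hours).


a = 2.6497; ρ = 0.6624; P₀ = 0.061180
Lq = P₀·a^c·ρ/(c!(1−ρ)²) = 0.73047
Wq = Lq/λ = 0.73047/42.21 = 0.01731 hr
W = Wq + 1/μ = 0.01731 + 0.06277 = 0.08008 hr

Final: 0.08008 hr


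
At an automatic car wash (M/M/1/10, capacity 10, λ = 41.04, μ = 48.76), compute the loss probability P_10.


ρ = λ/μ = 41.04/48.76 = 0.8417
P_K = (1−ρ)ρ^K/(1−ρ^(K+1)) = (0.1583·0.178417)/(1 − 0.150169)
= 0.028248/0.849831 = 0.033240

Final: 0.033240


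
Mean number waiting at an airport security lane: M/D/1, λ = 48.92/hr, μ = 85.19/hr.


ρ = 48.92/85.19 = 0.5742
M/D/1: Lq = ρ²/(2(1−ρ)) = 0.3298/(2·0.4258) = 0.38726

Final: 0.38726


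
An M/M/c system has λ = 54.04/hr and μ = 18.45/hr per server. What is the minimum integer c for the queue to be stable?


Stability requires cμ > λ ⇔ c > λ/μ.
λ/μ = 54.04/18.45 = 2.9290
Minimum integer c = ⌊2.9290⌋ + 1 = 3
Check: 3·18.45 = 55.35 > 54.04, while 2·18.45 = 36.90 ≤ 54.04

Final: 3 servers


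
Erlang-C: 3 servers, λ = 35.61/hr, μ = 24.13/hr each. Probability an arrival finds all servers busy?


a = λ/μ = 1.4758; ρ = a/3 = 0.4919
P₀ = 0.216498 (from M/M/c formula)
C(c,a) = [a^c/(c!(1−ρ))]·P₀ = [3.21399/(6·0.5081)]·0.216498
= 1.05429·0.216498 = 0.228252

Final: 0.228252


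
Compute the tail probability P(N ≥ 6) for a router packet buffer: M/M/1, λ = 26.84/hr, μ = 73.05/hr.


ρ = 26.84/73.05 = 0.3674
P(N ≥ n) = ρ^n = 0.3674^6 = 0.002460

Final: 0.002460


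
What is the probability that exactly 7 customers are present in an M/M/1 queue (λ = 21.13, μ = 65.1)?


ρ = 21.13/65.1 = 0.3246
P_n = (1−ρ)·ρ^n = (1 − 0.3246)·0.3246^7 = 0.6754·0.0003795 = 0.0002563

Final: 0.0002563


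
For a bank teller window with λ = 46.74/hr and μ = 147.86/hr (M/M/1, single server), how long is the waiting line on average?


ρ = 46.74/147.86 = 0.3161
Lq = ρ²/(1−ρ) = 0.09993/0.6839 = 0.1461

Final: 0.1461


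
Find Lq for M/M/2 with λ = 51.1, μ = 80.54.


a = λ/μ = 0.6345; ρ = a/2 = 0.3172
P₀ = 0.518333
Lq = P₀·a^c·ρ / (c!·(1−ρ)²) = 0.518333·0.40255·0.3172/(2·0.46617)
= 0.07100

Final: 0.07100


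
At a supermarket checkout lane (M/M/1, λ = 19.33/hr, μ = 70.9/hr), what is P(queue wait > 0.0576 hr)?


ρ = 19.33/70.9 = 0.2726
P(Wq > t) = ρ·e^{−(μ−λ)t} = 0.2726·e^{−2.9704}
= 0.2726·0.051281 = 0.013981

Final: 0.013981


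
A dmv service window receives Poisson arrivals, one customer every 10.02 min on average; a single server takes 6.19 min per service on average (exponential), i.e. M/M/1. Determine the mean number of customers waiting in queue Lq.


λ = 60/10.02 = 5.9880 /hr
μ = 60/6.19 = 9.6931 /hr
ρ = λ/μ = 5.9880/9.6931 = 0.6178
Lq = ρ²/(1−ρ) = 0.3816/0.3822 = 0.9984

Final: 0.9984


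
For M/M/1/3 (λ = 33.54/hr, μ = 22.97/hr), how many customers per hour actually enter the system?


ρ = 1.4602; P_K = (1−ρ)ρ^3/(1−ρ^4) = 0.404025
λ_eff = λ(1 − P_K) = 33.54·(1 − 0.404025) = 33.54·0.595975 = 19.9890 /hr

Final: 19.9890 /hr


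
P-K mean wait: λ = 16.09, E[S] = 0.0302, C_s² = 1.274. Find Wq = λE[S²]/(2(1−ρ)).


ρ = λ·E[S] = 16.09·0.0302 = 0.4859
E[S²] = E[S]²(1+C_s²) = 0.0302²·(1+1.274) = 0.002074
Wq = λ·E[S²]/(2(1−ρ)) = 16.09·0.002074/(2·0.5141) = 0.03246 hr

Final: 0.03246 hr


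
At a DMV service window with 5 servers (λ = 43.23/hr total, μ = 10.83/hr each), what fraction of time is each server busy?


ρ = λ/(cμ) = 43.23/(5·10.83) = 43.23/54.15 = 0.7983

Final: 0.7983


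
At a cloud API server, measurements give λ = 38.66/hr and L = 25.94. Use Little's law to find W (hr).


W = L/λ = 25.94/38.66 = 0.6710 hr

Final: 0.6710 hr


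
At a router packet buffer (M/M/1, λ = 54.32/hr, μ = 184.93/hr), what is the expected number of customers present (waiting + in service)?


ρ = λ/μ = 54.32/184.93 = 0.2937
L = ρ/(1−ρ) = 0.2937/(1 − 0.2937) = 0.2937/0.7063 = 0.4159

Final: 0.4159


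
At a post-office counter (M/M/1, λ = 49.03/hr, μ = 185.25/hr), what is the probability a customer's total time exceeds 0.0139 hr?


W ~ Exponential(μ−λ) for M/M/1.
μ − λ = 185.25 − 49.03 = 136.2200
P(W > t) = e^{−(μ−λ)t} = e^{−1.8935} = 0.150550

Final: 0.150550


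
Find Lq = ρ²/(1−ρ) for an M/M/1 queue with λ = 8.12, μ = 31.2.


ρ = 8.12/31.2 = 0.2603
Lq = ρ²/(1−ρ) = 0.06773/0.7397 = 0.09156

Final: 0.09156


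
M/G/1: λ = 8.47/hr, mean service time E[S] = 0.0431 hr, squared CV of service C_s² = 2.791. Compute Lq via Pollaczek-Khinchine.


ρ = λ·E[S] = 8.47·0.0431 = 0.3651
Lq = ρ²(1+C_s²)/(2(1−ρ)) = 0.1333·(1+2.791)/(2·0.6349)
= 0.1333·3.7910/1.2699 = 0.39784

Final: 0.39784


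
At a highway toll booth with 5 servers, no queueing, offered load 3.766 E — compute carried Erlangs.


B(5,3.766) = 0.178058 (Erlang-B)
Carried load = a(1 − B) = 3.766·(1 − 0.178058) = 3.766·0.821942 = 3.0954 E

Final: 3.0954 Erlangs


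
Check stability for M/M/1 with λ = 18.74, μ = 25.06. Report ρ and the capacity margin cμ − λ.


Total capacity cμ = 1·25.06 = 25.06/hr
ρ = λ/(cμ) = 18.74/25.06 = 0.7478
Stable ⇔ ρ < 1: YES
Spare capacity = cμ − λ = 25.06 − 18.74 = 6.32/hr

Final: ρ = 0.7478; stable; margin = 6.32/hr


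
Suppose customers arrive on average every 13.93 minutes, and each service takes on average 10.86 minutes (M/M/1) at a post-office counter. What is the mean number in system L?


λ = 60/13.93 = 4.3073 /hr
μ = 60/10.86 = 5.5249 /hr
ρ = λ/μ = 4.3073/5.5249 = 0.7796
L = ρ/(1−ρ) = 0.7796/0.2204 = 3.5375

Final: 3.5375


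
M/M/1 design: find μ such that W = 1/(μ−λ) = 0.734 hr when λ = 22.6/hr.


W = 1/(μ−λ) ⇒ μ − λ = 1/W = 1/0.734 = 1.3624
μ = λ + 1/W = 22.6 + 1.3624 = 23.9624 per hr

Final: 23.9624 /hr


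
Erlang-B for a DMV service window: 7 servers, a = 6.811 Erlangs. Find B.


B(c,a) = (a^c/c!) / Σ_{k=0}^{c} a^k/k!
a^7/7! = 134.910461
Σ terms (k=0..7): 1.00000 + 6.81100 + 23.19486 + 52.66006 + 89.66693 + 122.14429 + 138.65412 + 134.91046 = 569.041720
B = 134.910461/569.041720 = 0.237084

Final: 0.237084


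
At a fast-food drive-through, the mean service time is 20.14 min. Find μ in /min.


μ = 1/(service time) in consistent units.
1 minute = 1 min, so μ = 1/20.14 = 0.04965 per minute

Final: 0.04965 /min


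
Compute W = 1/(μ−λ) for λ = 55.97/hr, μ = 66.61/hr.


W = 1/(μ−λ) = 1/(66.61 − 55.97) = 1/10.64 = 0.09398 hr

Final: 0.09398 hr


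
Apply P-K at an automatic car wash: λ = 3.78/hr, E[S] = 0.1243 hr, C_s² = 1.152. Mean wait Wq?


ρ = λ·E[S] = 3.78·0.1243 = 0.4699
E[S²] = E[S]²(1+C_s²) = 0.1243²·(1+1.152) = 0.033249
Wq = λ·E[S²]/(2(1−ρ)) = 3.78·0.033249/(2·0.5301) = 0.11854 hr

Final: 0.11854 hr


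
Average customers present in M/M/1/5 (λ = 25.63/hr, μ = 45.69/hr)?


ρ = 25.63/45.69 = 0.5610
L = ρ[1 − (K+1)ρ^K + Kρ^(K+1)] / [(1−ρ)(1−ρ^(K+1))]
Numerator: 0.5610·(1 − 6·0.055544 + 5·0.031158) = 0.461398
Denominator: (0.4390)·(0.968842) = 0.425366
L = 0.461398/0.425366 = 1.0847

Final: 1.0847


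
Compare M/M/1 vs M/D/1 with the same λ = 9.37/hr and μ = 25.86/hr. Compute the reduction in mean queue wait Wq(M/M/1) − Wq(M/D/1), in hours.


ρ = 9.37/25.86 = 0.3623
Wq(M/M/1) = ρ/(μ−λ) = 0.3623/16.49 = 0.02197 hr
Wq(M/D/1) = ρ/(2(μ−λ)) = 0.01099 hr
Savings = 0.02197 − 0.01099 = 0.01099 hr

Final: 0.01099 hr


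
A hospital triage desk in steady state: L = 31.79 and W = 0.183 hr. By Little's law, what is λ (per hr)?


λ = L/W = 31.79/0.183 = 173.7158 /hr

Final: 173.7158 /hr


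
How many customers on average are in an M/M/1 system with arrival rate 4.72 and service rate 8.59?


ρ = λ/μ = 4.72/8.59 = 0.5495
L = ρ/(1−ρ) = 0.5495/(1 − 0.5495) = 0.5495/0.4505 = 1.2196

Final: 1.2196


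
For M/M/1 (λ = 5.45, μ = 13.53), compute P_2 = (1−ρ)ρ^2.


ρ = 5.45/13.53 = 0.4028
P_n = (1−ρ)·ρ^n = (1 − 0.4028)·0.4028^2 = 0.5972·0.162255 = 0.096897

Final: 0.096897


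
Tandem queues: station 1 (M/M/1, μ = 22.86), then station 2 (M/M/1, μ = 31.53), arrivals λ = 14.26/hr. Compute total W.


Each node sees arrival rate λ = 14.26/hr (tandem ⇒ throughput preserved).
W₁ = 1/(μ₁−λ) = 1/(22.86−14.26) = 0.11628 hr
W₂ = 1/(μ₂−λ) = 1/(31.53−14.26) = 0.05790 hr
W_total = W₁ + W₂ = 0.11628 + 0.05790 = 0.17418 hr

Final: 0.17418 hr


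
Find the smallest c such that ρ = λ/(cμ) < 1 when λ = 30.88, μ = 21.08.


Stability requires cμ > λ ⇔ c > λ/μ.
λ/μ = 30.88/21.08 = 1.4649
Minimum integer c = ⌊1.4649⌋ + 1 = 2
Check: 2·21.08 = 42.16 > 30.88, while 1·21.08 = 21.08 ≤ 30.88

Final: 2 servers


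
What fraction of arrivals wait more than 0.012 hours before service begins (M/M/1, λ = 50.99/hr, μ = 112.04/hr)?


ρ = 50.99/112.04 = 0.4551
P(Wq > t) = ρ·e^{−(μ−λ)t} = 0.4551·e^{−0.7326}
= 0.4551·0.480658 = 0.218750

Final: 0.218750


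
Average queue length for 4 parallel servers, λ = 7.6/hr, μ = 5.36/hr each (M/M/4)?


a = λ/μ = 1.4179; ρ = a/4 = 0.3545
P₀ = 0.240433
Lq = P₀·a^c·ρ / (c!·(1−ρ)²) = 0.240433·4.04199·0.3545/(24·0.41670)
= 0.03445

Final: 0.03445


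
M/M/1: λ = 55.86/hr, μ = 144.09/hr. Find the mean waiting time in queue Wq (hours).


ρ = 55.86/144.09 = 0.3877
Wq = ρ/(μ−λ) = 0.3877/(144.09 − 55.86) = 0.3877/88.23 = 0.004394 hr

Final: 0.004394 hr


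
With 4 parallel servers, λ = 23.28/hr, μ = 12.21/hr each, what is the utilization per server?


ρ = λ/(cμ) = 23.28/(4·12.21) = 23.28/48.84 = 0.4767

Final: 0.4767


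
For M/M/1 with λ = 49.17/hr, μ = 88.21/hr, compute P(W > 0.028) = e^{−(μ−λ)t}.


W ~ Exponential(μ−λ) for M/M/1.
μ − λ = 88.21 − 49.17 = 39.0400
P(W > t) = e^{−(μ−λ)t} = e^{−1.0931} = 0.335169

Final: 0.335169


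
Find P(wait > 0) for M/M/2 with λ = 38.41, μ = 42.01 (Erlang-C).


a = λ/μ = 0.9143; ρ = a/2 = 0.4572
P₀ = 0.372539 (from M/M/c formula)
C(c,a) = [a^c/(c!(1−ρ))]·P₀ = [0.83596/(2·0.5428)]·0.372539
= 0.76997·0.372539 = 0.286846

Final: 0.286846


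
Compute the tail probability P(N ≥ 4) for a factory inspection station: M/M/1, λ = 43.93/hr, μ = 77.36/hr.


ρ = 43.93/77.36 = 0.5679
P(N ≥ n) = ρ^n = 0.5679^4 = 0.103987

Final: 0.103987


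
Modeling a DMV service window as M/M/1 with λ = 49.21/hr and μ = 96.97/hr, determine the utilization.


ρ = λ/μ = 49.21/96.97 = 0.5075

Final: 0.5075


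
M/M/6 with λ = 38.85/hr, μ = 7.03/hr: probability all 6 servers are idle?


a = λ/μ = 38.85/7.03 = 5.5263; ρ = a/c = 0.9211
Σ_{k=0}^{5} a^k/k! (terms k=0..5) = 1.00000 + 5.52632 + 15.27008 + 28.12910 + 38.86257 + 42.95337 = 131.74144
Tail: a^6/(6!(1−ρ)) = 28484.86652/(720·0.07895) = 501.12265
P₀ = 1/(131.74144 + 501.12265) = 1/632.86409 = 0.001580

Final: 0.001580


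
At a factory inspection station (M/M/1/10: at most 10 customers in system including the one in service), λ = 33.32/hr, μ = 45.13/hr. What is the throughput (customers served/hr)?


ρ = 0.7383; P_K = (1−ρ)ρ^10/(1−ρ^11) = 0.013059
λ_eff = λ(1 − P_K) = 33.32·(1 − 0.013059) = 33.32·0.986941 = 32.8849 /hr

Final: 32.8849 /hr
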